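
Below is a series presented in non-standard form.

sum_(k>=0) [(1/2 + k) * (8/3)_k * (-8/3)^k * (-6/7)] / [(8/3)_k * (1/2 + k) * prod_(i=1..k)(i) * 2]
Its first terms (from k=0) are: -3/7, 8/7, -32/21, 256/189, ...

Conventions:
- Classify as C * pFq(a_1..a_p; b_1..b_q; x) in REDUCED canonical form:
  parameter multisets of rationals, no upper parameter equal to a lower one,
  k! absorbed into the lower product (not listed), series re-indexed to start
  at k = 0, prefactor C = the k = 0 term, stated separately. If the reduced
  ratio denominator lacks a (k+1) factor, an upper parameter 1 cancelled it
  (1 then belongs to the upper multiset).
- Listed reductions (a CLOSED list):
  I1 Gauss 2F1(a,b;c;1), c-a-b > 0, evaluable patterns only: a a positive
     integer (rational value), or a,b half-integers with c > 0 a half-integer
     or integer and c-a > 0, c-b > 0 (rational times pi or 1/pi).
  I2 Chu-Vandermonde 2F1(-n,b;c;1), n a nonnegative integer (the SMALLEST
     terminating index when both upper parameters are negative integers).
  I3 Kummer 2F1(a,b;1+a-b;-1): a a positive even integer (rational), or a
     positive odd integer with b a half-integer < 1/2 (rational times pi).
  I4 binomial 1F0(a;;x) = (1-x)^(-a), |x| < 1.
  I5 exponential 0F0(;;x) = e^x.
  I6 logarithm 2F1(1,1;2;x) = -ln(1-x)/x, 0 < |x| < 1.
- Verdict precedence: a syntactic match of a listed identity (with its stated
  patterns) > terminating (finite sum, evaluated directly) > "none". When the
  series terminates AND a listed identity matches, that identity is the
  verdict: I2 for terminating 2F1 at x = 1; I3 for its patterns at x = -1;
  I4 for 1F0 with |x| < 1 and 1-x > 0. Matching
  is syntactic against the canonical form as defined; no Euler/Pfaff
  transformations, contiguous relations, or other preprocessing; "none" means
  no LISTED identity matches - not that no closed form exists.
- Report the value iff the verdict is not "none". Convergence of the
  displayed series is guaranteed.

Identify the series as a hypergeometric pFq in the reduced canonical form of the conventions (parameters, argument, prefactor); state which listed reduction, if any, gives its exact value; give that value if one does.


The series (x = -8/3) is 0F0: upper {-}, lower {-}, prefactor -3/7. Verdict: the I5 exponential reduction matches (the 0F0 exponential series at x = -8/3). Its exact value is (-3/7) * e^(-8/3).

The tell: t_0 being -3/7, the product of the first k integers (prefactor -3/7) is k!.
Consecutive-term ratio: r(k) = (-8/3) * 1 / [(k+1)] - rational in k. x = (-8/3); t_0 = -3/7; negate the roots.


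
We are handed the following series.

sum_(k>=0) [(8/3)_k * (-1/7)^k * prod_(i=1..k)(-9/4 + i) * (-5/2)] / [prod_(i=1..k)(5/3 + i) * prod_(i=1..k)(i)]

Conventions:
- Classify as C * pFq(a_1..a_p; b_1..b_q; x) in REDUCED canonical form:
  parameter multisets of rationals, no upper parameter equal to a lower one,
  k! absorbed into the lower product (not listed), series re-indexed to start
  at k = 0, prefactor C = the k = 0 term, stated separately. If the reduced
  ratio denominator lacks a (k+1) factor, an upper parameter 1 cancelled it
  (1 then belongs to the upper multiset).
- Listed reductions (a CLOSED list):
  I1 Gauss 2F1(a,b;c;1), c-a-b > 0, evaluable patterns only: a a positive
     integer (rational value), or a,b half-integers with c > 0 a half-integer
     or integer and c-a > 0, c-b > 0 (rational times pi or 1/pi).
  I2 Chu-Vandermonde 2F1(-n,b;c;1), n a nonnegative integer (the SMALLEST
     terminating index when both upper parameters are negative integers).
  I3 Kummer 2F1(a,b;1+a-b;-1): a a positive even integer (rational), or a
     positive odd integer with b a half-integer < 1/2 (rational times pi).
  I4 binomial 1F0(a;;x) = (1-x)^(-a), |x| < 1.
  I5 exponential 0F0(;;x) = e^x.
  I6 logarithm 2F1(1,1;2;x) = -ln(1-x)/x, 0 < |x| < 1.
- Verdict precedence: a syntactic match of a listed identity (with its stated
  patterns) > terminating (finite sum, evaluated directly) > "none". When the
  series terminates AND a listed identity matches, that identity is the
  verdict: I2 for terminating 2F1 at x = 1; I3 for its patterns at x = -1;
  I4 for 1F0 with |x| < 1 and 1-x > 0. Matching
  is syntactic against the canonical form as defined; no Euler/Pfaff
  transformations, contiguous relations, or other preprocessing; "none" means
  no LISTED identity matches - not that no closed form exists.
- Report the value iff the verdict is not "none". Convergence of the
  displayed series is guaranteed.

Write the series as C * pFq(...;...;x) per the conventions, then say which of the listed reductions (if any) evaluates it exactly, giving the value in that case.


This is -5/2 * 1F0(-5/4; -; -1/7) in reduced canonical form. Verdict: the binomial series (I4) matches (the 1F0 binomial series: exponent 5/4, x = -1/7). Its exact value is (-5/2) * (8/7)^(5/4).

Key step: x = (-1/7) and the lower running product (C = -5/2) is a rising factorial.
Consecutive-term ratio: r(k) = (-1/7) * (k-5/4) / [(k+1)] - rational in k, leading ratio (-1/7); with t_0 = -5/2, classification follows.


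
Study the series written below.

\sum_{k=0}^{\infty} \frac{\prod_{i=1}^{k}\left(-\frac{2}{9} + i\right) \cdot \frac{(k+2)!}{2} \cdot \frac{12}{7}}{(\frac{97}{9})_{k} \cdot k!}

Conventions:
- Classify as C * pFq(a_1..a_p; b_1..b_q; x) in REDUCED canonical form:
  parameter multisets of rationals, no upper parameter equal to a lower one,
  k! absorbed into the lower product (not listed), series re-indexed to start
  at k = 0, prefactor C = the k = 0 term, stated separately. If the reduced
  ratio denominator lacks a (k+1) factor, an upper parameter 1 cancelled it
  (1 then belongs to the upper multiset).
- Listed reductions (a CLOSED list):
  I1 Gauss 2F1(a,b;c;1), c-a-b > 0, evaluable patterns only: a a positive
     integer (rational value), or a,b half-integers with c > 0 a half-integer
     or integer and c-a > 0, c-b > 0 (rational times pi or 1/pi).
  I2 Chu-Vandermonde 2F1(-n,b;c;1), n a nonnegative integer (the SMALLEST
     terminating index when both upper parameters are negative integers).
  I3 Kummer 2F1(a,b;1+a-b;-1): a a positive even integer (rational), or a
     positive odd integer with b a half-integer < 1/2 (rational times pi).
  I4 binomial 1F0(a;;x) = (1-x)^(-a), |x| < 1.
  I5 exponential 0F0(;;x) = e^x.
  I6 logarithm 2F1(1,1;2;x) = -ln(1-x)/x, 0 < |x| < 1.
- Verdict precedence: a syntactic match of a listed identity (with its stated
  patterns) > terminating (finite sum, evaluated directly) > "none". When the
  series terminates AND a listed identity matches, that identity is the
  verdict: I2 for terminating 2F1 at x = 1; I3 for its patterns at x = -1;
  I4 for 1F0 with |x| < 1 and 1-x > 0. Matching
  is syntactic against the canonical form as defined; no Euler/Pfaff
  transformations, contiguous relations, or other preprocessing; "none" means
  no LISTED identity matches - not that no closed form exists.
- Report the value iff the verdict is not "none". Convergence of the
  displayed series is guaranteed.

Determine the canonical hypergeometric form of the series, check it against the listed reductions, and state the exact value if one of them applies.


With C = \frac{12}{7}: the canonical form is 2F1(\frac{7}{9}, 3; \frac{97}{9}; 1). Verdict: this is Gauss (I1, integer-parameter pattern) (x = 1: the Gamma ratio telescopes since c-a-b = 7 > 0 and a = 3 in Z>0). Value: \frac{34760}{15309}.

Key step: from the first term \frac{12}{7}: the factorial ratio (C = 12/7) (k+a-1)!/(a-1)! is a rising factorial (a)_k.
Adjacent-term ratio: r(k) = 1 * (k+\frac{7}{9}) (k+3) / [(k+\frac{97}{9}) (k+1)] - rational in k. x = 1; t_0 = \frac{12}{7}; negate the roots.


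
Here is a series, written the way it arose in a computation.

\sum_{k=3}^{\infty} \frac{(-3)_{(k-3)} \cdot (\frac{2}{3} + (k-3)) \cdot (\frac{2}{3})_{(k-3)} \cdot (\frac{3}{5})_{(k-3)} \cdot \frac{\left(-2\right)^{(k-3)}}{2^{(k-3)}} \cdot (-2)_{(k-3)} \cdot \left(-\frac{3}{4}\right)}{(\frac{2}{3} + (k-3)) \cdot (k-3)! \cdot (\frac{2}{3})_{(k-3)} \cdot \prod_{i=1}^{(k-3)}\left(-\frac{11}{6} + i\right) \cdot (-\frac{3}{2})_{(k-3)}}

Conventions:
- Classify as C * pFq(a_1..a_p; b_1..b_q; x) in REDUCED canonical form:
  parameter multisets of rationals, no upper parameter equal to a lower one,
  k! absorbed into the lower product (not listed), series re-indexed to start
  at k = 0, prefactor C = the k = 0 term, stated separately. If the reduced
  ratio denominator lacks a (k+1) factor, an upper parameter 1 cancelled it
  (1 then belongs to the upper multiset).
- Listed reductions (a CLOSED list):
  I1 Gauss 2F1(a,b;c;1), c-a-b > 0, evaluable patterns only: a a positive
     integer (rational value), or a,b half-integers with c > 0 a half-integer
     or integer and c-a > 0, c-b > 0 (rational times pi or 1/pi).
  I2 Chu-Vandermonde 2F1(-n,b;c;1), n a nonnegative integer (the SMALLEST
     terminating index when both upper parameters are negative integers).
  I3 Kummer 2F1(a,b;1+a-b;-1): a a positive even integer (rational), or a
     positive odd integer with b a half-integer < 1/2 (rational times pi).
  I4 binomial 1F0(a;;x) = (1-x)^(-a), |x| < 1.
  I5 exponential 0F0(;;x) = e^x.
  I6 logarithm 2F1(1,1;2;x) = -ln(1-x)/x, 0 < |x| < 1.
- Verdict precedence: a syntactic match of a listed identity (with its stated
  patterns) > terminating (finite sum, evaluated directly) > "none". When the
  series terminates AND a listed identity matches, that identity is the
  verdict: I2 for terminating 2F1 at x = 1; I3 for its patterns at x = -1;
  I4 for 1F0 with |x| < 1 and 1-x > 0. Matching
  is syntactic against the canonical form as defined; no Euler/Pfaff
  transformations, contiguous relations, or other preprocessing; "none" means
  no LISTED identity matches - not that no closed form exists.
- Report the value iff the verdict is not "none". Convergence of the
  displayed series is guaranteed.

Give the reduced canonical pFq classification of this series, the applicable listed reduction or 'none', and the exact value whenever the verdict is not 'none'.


x = -1 here; the reduced form reads 3F2, upper {-3, -2, \frac{3}{5}}, lower {-\frac{3}{2}, -\frac{5}{6}}, C = -\frac{3}{4}. Verdict: terminating - the sum ends at index 2 because -2 is a negative integer; exact evaluation follows. Sum: \frac{21441}{500}.

First insight: x = -1 and the parameter 2/3 appears in both the upper and lower lists and cancels (alongside the other common factor).
Ratio: r(k) = -1 * (k-3) (k-2) (k+\frac{3}{5}) / [(k-\frac{3}{2}) (k-\frac{5}{6}) (k+1)] ; factor over Q: parameters, x = -1, and C = -\frac{3}{4}.


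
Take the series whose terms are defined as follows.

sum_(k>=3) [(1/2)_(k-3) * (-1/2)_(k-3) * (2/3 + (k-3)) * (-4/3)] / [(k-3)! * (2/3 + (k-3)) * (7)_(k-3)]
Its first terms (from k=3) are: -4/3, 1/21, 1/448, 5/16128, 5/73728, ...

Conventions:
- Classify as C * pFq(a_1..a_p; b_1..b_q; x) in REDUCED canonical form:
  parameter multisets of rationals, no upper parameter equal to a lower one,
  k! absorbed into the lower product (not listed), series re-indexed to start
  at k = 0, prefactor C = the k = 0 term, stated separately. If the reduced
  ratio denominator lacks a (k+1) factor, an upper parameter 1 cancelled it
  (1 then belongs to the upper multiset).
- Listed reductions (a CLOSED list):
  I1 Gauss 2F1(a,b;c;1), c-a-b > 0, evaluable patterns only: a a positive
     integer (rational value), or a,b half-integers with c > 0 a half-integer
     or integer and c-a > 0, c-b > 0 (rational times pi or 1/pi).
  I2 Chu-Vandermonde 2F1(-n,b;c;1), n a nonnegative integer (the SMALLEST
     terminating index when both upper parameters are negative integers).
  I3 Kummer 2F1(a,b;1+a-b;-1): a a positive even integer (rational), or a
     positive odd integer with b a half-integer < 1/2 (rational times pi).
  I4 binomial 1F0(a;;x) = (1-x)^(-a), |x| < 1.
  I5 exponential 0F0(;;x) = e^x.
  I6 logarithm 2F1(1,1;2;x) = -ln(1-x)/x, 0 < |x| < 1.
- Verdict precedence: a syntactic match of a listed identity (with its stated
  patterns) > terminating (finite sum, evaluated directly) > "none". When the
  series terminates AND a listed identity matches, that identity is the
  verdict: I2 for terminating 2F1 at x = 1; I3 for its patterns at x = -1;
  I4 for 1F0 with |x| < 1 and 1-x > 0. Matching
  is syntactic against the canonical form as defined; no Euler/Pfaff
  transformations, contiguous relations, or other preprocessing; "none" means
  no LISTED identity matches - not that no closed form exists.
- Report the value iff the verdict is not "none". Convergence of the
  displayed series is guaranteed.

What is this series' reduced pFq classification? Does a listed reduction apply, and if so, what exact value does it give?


Reduced: x = 1, 2F1, upper = {-1/2, 1/2}, lower = {7}, C = -4/3. Verdict at x = 1: the half-integer Gauss pattern (I1) matches (x = 1; upper {-1/2, 1/2} half-integers, c = 7 in the evaluable pattern). Exact value: (-8388608/2081079) / pi.

The tell: t_0 = -4/3 here, and the factor k + 2/3 cancels (top and bottom), leaving C = -4/3, x = 1.
Adjacent-term ratio: r(k) = 1 * (k-1/2) (k+1/2) / [(k+7) (k+1)] - rational; roots negated = parameters, x = 1, C = -4/3.


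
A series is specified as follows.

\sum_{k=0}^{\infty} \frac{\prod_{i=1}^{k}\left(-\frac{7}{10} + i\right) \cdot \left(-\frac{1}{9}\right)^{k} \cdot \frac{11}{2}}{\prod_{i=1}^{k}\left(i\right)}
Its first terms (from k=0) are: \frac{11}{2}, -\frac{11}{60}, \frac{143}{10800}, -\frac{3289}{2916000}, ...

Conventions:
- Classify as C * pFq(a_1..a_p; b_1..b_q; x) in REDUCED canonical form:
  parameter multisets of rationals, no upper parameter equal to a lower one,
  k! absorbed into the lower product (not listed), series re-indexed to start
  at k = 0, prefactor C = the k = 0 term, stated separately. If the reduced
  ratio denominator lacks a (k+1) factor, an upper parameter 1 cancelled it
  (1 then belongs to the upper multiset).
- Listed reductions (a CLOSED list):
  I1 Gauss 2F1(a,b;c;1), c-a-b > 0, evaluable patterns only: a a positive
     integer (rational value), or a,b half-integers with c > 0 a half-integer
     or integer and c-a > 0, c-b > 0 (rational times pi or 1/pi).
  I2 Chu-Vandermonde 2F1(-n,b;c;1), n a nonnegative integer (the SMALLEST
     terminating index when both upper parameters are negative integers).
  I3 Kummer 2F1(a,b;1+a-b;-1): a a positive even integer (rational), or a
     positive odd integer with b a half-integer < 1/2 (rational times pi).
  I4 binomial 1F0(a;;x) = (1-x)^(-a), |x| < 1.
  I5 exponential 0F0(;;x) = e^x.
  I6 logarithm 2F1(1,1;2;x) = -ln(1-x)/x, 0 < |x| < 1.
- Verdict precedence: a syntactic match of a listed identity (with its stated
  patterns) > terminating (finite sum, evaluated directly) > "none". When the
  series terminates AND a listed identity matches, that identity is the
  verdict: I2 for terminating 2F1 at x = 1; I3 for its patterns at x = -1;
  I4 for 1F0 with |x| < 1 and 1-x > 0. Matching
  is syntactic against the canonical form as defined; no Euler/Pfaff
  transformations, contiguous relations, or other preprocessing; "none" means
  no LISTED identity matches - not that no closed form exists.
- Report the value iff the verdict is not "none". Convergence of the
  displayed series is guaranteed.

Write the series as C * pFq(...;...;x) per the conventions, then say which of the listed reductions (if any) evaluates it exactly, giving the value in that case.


This is \frac{11}{2} * 1F0(\frac{3}{10}; -; -\frac{1}{9}) in reduced canonical form. Verdict: the I4 binomial reduction matches (the 1F0 binomial series: exponent -3/10, x = -\frac{1}{9}). Sum: \frac{11}{2} \cdot \left(\frac{10}{9}\right)^{-\frac{3}{10}}.

Structural cue: t_0 = \frac{11}{2} here, and the running product (C = 11/2, x = -1/9) telescopes to a rising factorial.
Consecutive-term ratio: r(k) = -\frac{1}{9} * (k+\frac{3}{10}) / [(k+1)] - poly over poly, x = -\frac{1}{9} from leading terms; C = \frac{11}{2} at k = 0.


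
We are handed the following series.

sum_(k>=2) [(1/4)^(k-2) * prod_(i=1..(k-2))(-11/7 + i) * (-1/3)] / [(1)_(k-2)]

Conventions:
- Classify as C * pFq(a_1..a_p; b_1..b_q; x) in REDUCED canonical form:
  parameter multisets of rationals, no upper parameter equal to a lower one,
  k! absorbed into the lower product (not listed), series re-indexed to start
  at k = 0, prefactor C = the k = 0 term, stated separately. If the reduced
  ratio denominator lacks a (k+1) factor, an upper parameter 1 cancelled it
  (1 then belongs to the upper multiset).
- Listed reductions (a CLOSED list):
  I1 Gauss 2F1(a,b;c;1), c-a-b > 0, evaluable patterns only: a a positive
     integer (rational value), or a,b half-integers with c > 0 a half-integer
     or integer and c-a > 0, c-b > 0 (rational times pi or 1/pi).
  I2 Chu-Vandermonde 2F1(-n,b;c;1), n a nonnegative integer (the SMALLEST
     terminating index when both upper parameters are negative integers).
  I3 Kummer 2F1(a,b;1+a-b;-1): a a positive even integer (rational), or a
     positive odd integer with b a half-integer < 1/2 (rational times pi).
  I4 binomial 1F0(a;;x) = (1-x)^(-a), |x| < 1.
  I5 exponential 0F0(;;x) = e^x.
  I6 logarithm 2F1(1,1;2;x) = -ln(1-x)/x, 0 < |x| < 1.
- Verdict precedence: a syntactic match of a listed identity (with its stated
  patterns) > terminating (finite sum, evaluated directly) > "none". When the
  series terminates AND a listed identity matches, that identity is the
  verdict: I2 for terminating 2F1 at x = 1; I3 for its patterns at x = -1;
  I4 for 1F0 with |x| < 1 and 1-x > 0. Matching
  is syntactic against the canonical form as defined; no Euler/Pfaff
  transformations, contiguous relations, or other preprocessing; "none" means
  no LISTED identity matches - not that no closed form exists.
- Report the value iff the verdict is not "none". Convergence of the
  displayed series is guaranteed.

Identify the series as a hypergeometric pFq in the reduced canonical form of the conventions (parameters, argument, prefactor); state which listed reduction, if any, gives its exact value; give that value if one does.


Prefactor -1/3, argument 1/4: 1F0 with upper {-4/7} over lower {-}. Verdict: the I4 binomial reduction applies (the 1F0 binomial series: exponent 4/7, x = 1/4). Its exact value is (-1/3) * (3/4)^(4/7).

Structural cue: t_0 = -1/3 here, and the running product (prefactor -1/3) telescopes to a rising factorial.
Consecutive-term ratio: r(k) = (1/4) * (k-4/7) / [(k+1)] - rational; roots negated = parameters, x = (1/4), C = -1/3.


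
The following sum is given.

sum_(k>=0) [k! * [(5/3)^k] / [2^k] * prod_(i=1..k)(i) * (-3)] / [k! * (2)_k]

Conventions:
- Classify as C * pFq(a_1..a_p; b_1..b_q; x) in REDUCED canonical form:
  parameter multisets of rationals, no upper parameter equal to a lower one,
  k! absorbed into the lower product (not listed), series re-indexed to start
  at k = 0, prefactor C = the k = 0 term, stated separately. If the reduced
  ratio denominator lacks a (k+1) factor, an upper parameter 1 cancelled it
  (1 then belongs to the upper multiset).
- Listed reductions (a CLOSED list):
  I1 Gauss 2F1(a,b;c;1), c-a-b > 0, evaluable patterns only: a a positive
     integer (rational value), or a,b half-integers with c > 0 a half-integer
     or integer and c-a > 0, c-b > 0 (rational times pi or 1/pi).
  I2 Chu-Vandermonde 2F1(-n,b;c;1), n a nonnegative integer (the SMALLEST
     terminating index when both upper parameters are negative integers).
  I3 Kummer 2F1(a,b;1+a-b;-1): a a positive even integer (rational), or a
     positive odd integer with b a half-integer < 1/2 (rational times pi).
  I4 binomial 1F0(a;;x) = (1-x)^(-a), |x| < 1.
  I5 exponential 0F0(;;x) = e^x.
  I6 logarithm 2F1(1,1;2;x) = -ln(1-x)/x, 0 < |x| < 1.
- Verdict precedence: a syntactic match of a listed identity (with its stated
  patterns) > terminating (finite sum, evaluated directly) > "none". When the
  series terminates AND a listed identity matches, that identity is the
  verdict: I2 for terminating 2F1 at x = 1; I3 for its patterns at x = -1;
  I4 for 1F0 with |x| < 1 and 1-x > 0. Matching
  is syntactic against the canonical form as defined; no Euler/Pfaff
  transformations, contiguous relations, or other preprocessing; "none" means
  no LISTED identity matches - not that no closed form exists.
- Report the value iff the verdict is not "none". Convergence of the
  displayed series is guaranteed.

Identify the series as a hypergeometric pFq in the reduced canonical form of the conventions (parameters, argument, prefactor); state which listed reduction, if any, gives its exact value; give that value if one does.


The tell: with t_0 = -3, the factorial ratio (C = -3) (k+a-1)!/(a-1)! is a rising factorial (a)_k.
Ratio: r(k) = (5/6) * (k+1) (k+1) / [(k+2) (k+1)] - rational in k, leading ratio (5/6); with t_0 = -3, classification follows.

This is -3 * 2F1(1, 1; 2; 5/6) in reduced canonical form. Verdict (x = 5/6): logarithm (I6) applies (the logarithm: parameters (1,1;2), x = 5/6). Its exact value is (18/5) * ln(1/6).


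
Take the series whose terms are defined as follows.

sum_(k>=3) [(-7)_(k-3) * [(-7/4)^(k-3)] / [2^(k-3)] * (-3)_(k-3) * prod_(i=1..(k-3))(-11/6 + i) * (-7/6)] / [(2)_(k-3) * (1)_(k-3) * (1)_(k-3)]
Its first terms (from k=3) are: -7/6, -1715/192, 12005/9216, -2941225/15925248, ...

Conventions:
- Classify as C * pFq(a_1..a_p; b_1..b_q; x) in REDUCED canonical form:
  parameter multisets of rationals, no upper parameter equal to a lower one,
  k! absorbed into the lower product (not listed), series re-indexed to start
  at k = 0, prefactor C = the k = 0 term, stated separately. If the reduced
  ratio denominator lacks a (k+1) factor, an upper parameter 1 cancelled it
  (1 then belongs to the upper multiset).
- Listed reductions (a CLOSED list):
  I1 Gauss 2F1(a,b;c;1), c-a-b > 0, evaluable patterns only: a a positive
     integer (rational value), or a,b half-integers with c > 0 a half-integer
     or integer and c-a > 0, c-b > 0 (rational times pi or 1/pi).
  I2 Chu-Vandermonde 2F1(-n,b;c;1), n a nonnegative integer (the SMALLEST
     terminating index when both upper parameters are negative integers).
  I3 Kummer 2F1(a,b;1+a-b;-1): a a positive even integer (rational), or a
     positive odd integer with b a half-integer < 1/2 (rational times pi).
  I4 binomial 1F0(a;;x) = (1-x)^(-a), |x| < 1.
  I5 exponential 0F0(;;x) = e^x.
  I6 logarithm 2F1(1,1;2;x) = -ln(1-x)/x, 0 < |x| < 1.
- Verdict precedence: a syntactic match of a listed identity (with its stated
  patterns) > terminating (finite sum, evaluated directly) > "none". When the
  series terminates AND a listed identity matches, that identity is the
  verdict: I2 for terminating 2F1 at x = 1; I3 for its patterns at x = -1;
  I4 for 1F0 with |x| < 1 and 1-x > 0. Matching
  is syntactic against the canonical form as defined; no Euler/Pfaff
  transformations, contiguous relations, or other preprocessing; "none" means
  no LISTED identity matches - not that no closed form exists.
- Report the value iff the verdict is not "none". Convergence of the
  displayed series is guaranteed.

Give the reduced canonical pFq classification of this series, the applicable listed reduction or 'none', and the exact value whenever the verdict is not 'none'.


Reduced: x = -7/8, 3F2, upper = {-7, -3, -5/6}, lower = {1, 2}, C = -7/6. Verdict: terminating at k = 3: the factor (-3)_k kills every later term; summing the 4 survivors is exact. Exact value: -143025001/15925248.

Key observation: t_0 = -7/6 here, and (1)_k (prefactor -7/6) is k! itself.
Step ratio: r(k) = (-7/8) * (k-7) (k-3) (k-5/6) / [(k+1) (k+2) (k+1)] - rational in k, leading ratio (-7/8); with t_0 = -7/6, classification follows.


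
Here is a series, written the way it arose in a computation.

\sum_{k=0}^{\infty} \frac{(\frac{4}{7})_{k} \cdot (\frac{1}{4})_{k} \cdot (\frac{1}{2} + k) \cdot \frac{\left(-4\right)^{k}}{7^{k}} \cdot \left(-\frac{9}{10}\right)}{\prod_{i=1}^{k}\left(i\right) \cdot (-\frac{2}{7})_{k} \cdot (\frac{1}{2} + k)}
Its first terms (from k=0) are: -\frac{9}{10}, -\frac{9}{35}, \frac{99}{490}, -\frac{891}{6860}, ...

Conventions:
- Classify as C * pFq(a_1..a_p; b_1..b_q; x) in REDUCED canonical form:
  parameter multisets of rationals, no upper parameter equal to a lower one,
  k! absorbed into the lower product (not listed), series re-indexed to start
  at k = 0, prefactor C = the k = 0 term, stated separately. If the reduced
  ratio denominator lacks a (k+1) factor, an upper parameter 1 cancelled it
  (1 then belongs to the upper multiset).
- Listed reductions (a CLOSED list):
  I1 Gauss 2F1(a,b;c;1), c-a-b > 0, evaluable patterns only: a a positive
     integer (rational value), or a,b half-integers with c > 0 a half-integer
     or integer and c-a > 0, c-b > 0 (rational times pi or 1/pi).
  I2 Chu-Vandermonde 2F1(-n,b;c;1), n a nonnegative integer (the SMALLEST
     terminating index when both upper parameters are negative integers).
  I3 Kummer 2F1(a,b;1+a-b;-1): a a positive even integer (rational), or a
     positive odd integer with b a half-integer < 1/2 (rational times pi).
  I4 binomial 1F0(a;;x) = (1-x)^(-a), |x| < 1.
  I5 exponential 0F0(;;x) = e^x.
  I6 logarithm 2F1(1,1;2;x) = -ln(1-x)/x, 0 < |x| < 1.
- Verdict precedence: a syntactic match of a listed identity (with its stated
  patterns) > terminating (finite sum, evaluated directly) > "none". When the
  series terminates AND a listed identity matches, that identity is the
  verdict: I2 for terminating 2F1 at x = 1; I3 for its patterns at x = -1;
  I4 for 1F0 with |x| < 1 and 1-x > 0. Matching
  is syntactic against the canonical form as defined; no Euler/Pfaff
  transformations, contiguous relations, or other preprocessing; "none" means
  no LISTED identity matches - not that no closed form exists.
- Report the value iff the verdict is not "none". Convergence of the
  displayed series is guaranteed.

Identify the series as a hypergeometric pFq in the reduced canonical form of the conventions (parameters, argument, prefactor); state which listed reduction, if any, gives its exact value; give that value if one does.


With C = -\frac{9}{10}: the canonical form is 2F1(\frac{1}{4}, \frac{4}{7}; -\frac{2}{7}; -\frac{4}{7}). Verdict: none - at argument -\frac{4}{7} the multisets {\frac{1}{4}, \frac{4}{7}} ; {-\frac{2}{7}} match no listed identity.

Structural cue: from the first term -\frac{9}{10}: the product of the first k integers (C = -9/10) is k!.
Step ratio: r(k) = -\frac{4}{7} * (k+\frac{1}{4}) (k+\frac{4}{7}) / [(k-\frac{2}{7}) (k+1)] ; factor over Q: parameters, x = -\frac{4}{7}, and C = -\frac{9}{10}.


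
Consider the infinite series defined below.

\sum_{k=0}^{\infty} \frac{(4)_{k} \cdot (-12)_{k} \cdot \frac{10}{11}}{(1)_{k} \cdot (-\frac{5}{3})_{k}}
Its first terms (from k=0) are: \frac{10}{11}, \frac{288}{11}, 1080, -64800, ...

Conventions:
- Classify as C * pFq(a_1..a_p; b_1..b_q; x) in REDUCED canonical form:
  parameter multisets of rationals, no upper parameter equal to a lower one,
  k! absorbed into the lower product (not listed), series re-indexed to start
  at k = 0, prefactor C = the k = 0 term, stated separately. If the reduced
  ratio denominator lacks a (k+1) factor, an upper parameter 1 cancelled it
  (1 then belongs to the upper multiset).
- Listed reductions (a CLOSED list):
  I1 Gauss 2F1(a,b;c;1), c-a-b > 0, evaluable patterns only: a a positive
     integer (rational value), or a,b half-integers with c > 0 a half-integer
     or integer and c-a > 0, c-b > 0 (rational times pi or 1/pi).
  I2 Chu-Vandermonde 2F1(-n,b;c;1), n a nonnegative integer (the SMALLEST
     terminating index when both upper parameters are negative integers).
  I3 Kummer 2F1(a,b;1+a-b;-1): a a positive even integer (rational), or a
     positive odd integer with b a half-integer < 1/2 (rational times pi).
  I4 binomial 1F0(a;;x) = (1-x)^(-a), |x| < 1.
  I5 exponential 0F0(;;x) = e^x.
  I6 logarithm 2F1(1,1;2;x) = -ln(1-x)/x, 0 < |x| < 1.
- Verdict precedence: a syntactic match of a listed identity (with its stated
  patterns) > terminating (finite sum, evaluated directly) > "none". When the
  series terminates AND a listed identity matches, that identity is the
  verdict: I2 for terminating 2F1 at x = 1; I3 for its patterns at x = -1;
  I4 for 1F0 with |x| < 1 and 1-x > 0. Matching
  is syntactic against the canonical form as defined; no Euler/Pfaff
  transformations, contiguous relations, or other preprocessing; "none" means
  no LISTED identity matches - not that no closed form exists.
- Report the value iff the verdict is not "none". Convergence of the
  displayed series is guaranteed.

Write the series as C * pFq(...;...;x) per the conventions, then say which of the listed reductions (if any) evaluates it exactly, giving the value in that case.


With C = \frac{10}{11}: the canonical form is 2F1(-12, 4; -\frac{5}{3}; 1). Verdict: the Chu-Vandermonde identity I2 matches (terminating 2F1 at x = 1 with n = 12, b = 4, c = -\frac{5}{3}). Value: \frac{68}{1045}.

Key step: t_0 being \frac{10}{11}, (1)_k (C = 10/11) is k! itself.
Step ratio: r(k) = 1 * (k-12) (k+4) / [(k-\frac{5}{3}) (k+1)] - rational; roots negated = parameters, x = 1, C = \frac{10}{11}.


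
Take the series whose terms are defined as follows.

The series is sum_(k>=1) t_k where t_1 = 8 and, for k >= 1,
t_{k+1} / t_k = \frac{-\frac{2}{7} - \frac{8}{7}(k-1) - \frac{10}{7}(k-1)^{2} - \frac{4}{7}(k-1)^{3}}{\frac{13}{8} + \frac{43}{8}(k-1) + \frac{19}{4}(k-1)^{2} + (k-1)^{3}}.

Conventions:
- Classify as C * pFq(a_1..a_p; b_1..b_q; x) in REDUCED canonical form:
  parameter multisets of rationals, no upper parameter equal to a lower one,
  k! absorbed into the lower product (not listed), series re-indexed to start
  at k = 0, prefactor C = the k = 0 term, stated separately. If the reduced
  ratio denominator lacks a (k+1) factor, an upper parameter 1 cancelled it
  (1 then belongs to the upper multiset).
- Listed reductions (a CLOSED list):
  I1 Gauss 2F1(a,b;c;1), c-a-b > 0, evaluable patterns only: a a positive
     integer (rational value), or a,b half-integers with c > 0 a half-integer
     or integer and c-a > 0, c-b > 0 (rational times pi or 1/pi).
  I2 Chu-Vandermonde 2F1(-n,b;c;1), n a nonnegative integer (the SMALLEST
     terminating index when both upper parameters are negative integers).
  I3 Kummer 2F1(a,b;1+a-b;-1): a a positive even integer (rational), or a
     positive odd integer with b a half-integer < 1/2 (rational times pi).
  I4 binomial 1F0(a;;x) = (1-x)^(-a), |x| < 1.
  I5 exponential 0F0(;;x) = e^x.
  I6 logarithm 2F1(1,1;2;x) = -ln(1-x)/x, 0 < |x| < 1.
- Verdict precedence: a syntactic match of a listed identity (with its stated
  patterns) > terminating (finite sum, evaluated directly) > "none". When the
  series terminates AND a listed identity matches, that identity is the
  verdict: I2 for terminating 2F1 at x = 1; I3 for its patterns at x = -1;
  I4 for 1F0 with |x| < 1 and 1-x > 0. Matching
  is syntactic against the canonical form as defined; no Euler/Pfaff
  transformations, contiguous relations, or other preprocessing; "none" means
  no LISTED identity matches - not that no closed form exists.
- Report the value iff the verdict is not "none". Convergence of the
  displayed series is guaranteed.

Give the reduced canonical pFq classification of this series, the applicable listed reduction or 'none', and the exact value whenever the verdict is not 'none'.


Classification (C = 8): 2F1 with upper {1, 1}, lower {\frac{13}{4}}, argument x = -\frac{4}{7}. Verdict: none. A 2F1 with upper {1, 1} fits none of I1-I6 at x = -\frac{4}{7}; the sum runs forever.

Structural cue: x = -\frac{4}{7} and roots of the ratio polynomials (C = 8, x = -4/7) are the negated parameters.
Adjacent-term ratio: r(k) = -\frac{4}{7} * (k+1) (k+1) / [(k+\frac{13}{4}) (k+1)] ; factor over Q: parameters, x = -\frac{4}{7}, and C = 8.


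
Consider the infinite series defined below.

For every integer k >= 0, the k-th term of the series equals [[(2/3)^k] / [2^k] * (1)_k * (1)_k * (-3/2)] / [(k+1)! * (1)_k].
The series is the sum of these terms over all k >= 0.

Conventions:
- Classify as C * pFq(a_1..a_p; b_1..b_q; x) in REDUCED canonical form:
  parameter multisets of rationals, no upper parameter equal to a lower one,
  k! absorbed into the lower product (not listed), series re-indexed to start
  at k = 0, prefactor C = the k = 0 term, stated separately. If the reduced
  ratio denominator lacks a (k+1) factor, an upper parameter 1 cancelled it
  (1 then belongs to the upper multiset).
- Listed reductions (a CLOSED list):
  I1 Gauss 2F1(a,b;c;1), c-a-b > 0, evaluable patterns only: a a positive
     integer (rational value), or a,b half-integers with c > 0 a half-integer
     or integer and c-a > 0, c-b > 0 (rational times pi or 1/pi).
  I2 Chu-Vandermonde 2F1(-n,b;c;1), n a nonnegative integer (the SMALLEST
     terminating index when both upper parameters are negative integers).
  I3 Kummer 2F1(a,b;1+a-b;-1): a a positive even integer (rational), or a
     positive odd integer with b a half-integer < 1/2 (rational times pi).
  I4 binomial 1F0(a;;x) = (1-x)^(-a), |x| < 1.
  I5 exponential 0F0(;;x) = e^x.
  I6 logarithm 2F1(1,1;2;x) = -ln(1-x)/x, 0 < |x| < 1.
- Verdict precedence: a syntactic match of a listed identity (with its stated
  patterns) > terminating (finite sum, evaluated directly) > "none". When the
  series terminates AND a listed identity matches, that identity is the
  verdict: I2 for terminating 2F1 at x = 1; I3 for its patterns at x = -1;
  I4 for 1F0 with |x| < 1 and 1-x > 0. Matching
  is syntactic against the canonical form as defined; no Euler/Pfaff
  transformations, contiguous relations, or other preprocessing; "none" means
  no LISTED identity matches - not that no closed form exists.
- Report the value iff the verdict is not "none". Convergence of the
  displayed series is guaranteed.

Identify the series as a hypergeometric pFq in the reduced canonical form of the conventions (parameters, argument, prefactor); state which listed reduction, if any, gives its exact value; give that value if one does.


x = 1/3 here; the reduced form reads 2F1, upper {1, 1}, lower {2}, C = -3/2. Verdict at x = 1/3: the logarithmic series (I6) matches (the logarithm: parameters (1,1;2), x = 1/3). Its exact value is (9/2) * ln(2/3).

First insight: from the first term -3/2: the two k-th powers (prefactor -3/2) combine into one argument.
Term ratio: r(k) = (1/3) * (k+1) (k+1) / [(k+2) (k+1)] - poly over poly, x = (1/3) from leading terms; C = -3/2 at k = 0.


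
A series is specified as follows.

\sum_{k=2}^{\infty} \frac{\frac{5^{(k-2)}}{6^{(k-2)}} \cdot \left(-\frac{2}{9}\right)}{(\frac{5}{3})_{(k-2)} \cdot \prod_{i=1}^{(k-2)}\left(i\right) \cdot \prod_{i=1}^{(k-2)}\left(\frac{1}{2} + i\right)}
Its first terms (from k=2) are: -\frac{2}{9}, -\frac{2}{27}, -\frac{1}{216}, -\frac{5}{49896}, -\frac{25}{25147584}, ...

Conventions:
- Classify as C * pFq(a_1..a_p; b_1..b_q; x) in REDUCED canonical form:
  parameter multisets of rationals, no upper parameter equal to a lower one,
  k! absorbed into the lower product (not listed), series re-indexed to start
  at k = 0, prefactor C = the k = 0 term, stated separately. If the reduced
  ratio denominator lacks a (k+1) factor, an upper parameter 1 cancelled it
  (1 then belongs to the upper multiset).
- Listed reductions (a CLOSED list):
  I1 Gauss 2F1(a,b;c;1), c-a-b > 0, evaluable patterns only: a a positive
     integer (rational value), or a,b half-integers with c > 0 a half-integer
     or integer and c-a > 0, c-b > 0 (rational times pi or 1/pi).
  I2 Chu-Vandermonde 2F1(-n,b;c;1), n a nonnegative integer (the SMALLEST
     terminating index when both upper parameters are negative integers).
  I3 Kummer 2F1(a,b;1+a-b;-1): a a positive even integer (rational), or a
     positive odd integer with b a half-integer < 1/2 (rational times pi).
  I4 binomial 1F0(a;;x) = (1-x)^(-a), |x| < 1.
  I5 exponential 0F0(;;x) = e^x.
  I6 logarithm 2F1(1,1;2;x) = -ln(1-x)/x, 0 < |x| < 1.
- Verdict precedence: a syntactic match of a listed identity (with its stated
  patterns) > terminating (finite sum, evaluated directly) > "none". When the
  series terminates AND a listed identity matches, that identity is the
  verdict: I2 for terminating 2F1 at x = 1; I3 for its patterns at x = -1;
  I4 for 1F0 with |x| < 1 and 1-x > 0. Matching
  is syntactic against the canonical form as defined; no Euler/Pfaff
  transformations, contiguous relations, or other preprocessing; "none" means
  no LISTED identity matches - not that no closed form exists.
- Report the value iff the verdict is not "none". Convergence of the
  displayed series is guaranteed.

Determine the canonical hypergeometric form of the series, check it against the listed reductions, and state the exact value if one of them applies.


Prefactor -\frac{2}{9}, argument \frac{5}{6}: 0F2 with upper {-} over lower {\frac{3}{2}, \frac{5}{3}}. Verdict: none here - no I1-I6 shape fits x = \frac{5}{6} with lower {\frac{3}{2}, \frac{5}{3}}.

First insight: t_0 being -\frac{2}{9}, the lower running product (prefactor -2/9) is a rising factorial.
Adjacent-term ratio: r(k) = \frac{5}{6} * 1 / [(k+\frac{3}{2}) (k+\frac{5}{3}) (k+1)] ; factor over Q: parameters, x = \frac{5}{6}, and C = -\frac{2}{9}.


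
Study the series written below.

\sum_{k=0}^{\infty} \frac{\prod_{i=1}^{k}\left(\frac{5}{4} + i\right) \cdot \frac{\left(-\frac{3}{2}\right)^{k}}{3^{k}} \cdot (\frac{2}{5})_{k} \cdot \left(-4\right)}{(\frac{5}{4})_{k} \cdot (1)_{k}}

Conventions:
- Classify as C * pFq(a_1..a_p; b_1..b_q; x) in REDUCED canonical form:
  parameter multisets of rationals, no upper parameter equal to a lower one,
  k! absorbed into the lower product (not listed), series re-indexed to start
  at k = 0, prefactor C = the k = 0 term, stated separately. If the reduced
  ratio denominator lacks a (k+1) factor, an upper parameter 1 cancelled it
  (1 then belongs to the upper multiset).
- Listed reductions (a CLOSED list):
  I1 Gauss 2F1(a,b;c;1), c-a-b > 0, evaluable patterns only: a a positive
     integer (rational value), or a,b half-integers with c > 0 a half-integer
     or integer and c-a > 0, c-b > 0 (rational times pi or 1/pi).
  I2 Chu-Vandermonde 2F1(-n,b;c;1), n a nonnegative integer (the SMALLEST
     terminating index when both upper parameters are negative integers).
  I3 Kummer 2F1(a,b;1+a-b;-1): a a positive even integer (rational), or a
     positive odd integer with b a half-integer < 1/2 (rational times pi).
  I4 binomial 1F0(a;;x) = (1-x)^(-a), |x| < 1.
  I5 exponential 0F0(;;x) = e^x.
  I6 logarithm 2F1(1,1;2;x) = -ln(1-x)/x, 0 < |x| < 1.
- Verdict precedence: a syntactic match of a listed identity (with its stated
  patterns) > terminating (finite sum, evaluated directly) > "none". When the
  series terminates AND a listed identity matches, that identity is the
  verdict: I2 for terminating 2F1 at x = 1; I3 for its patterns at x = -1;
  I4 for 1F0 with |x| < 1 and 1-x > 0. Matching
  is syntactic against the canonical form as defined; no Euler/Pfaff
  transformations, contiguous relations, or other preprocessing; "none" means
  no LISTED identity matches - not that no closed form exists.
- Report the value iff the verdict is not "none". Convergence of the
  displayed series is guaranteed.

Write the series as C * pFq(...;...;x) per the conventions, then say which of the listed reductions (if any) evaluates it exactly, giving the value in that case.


Prefactor -4, argument -\frac{1}{2}: 2F1 with upper {\frac{2}{5}, \frac{9}{4}} over lower {\frac{5}{4}}. Verdict: none - at argument -\frac{1}{2} the multisets {\frac{2}{5}, \frac{9}{4}} ; {\frac{5}{4}} match no listed identity.

Structural cue: with t_0 = -4, the two k-th powers (C = -4, x = -1/2) combine into one argument.
Adjacent-term ratio: r(k) = -\frac{1}{2} * (k+\frac{2}{5}) (k+\frac{9}{4}) / [(k+\frac{5}{4}) (k+1)] ; factor over Q: parameters, x = -\frac{1}{2}, and C = -4.


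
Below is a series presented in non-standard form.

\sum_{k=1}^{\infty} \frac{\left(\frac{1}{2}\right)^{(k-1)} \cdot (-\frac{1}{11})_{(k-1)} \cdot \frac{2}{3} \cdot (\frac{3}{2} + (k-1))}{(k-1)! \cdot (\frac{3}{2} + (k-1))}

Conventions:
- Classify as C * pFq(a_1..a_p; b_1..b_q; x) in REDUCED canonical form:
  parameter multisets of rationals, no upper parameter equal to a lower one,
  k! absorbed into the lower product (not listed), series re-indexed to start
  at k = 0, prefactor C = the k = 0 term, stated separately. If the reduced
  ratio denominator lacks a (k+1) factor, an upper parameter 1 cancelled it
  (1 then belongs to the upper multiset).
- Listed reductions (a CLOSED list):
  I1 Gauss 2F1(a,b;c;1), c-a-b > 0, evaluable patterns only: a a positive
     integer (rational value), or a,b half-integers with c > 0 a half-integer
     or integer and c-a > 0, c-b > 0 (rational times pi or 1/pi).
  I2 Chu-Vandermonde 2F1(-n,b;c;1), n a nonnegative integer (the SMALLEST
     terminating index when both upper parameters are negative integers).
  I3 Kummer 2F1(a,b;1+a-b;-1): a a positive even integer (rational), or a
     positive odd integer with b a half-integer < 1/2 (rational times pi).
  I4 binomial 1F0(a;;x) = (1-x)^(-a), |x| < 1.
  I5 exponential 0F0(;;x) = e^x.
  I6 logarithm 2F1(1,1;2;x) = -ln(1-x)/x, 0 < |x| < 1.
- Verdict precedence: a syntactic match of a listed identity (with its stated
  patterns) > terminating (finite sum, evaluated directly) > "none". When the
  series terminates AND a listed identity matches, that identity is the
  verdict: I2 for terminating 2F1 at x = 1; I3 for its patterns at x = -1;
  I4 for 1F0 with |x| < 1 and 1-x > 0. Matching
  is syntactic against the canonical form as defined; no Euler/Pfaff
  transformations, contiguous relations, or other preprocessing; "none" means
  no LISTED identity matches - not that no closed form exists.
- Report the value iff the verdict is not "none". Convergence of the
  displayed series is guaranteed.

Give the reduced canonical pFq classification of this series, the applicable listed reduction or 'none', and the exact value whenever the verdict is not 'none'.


Canonical form: C = \frac{2}{3} times 1F0 with upper {-\frac{1}{11}}, lower {-}, x = \frac{1}{2}. Verdict: the I4 binomial reduction applies (the 1F0 binomial series: exponent 1/11, x = \frac{1}{2}). Sum: \frac{2}{3} \cdot \left(\frac{1}{2}\right)^{\frac{1}{11}}.

Key step: with t_0 = \frac{2}{3}, striking the common factor k + 3/2 reduces the term (C = 2/3).
Ratio: r(k) = \frac{1}{2} * (k-\frac{1}{11}) / [(k+1)] ; factor over Q: parameters, x = \frac{1}{2}, and C = \frac{2}{3}.
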